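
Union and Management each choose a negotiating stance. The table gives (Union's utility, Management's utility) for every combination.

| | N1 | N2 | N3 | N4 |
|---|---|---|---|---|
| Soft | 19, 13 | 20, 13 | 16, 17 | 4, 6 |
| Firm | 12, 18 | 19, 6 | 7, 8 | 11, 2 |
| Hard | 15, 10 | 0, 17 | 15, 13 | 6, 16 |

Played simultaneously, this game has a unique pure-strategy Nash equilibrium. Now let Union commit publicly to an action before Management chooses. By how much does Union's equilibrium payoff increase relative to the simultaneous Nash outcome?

0

Solve by backward induction (Union leads).
- Soft: Management compares 13, 13, 17, 6 and picks N3; Union would get 16.
- Firm: Management compares 18, 6, 8, 2 and picks N1; Union would get 12.
- Hard: Management compares 10, 17, 13, 16 and picks N2; Union would get 0.
Union's induced payoffs are 16, 12, 0, so Union commits to Soft. Subgame-perfect outcome: (Soft, N3) with payoffs (16, 17).
For the simultaneous game, intersect best replies.
Union's best replies: N1→Soft; N2→Soft; N3→Soft; N4→Firm.
Management's best replies: Soft→N3; Firm→N1; Hard→N2.
The unique mutual best reply is (Soft, N3), giving (16, 17).
Union's commitment gain: 16 − 16 = 0.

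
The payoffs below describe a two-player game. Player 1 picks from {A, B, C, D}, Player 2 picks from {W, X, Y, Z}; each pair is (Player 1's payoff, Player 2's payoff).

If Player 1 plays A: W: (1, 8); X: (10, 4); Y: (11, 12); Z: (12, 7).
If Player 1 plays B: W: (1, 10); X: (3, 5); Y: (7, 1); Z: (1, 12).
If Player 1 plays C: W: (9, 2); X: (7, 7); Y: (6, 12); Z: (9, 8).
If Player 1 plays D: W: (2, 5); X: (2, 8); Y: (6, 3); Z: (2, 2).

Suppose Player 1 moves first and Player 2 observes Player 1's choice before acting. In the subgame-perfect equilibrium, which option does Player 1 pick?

Backward induction with Player 1 moving first.
- A → Player 2 plays Y (best of 8, 4, 12, 7); Player 1 gets 11.
- B → Player 2 plays Z (best of 10, 5, 1, 12); Player 1 gets 1.
- C → Player 2 plays Y (best of 2, 7, 12, 8); Player 1 gets 6.
- D → Player 2 plays X (best of 5, 8, 3, 2); Player 1 gets 2.
Player 1's induced payoffs are 11, 1, 6, 2, so Player 1 commits to A. Subgame-perfect outcome: (A, Y) with payoffs (11, 12).

A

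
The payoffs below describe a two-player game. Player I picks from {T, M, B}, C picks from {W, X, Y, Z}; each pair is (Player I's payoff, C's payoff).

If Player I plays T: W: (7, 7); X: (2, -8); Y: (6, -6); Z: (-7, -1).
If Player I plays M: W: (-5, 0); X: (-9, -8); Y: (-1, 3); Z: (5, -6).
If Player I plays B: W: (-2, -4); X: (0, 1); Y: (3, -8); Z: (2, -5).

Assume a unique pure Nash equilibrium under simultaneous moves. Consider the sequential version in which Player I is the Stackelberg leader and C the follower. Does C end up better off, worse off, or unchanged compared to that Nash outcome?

unchanged

Solve by backward induction (Player I leads).
- T: C compares 7, -8, -6, -1 and picks W; Player I would get 7.
- M: C compares 0, -8, 3, -6 and picks Y; Player I would get -1.
- B: C compares -4, 1, -8, -5 and picks X; Player I would get 0.
Among 7, -1, 0, the best is 7 at T. Subgame-perfect outcome: (T, W) with payoffs (7, 7).
Now find the simultaneous Nash equilibrium.
Player I's best replies: W→T; X→T; Y→T; Z→M.
C's best replies: T→W; M→Y; B→X.
Only (T, W) has each player best-responding; Nash payoffs (7, 7).
C earns 7 sequentially versus 7 at the Nash outcome: unchanged.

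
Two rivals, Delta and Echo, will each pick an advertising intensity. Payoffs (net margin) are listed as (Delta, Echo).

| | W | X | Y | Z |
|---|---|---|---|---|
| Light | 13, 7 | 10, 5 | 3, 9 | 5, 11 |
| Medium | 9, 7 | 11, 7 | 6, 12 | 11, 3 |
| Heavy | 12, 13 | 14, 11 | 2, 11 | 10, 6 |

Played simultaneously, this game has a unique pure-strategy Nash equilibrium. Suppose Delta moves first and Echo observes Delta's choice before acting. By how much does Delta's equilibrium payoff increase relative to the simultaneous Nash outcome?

6

Echo best-responds to each possible Delta move:
- Light: Echo compares 7, 5, 9, 11 and picks Z; Delta would get 5.
- Medium: Echo compares 7, 7, 12, 3 and picks Y; Delta would get 6.
- Heavy: Echo compares 13, 11, 11, 6 and picks W; Delta would get 12.
Among 5, 6, 12, the best is 12 at Heavy. Subgame-perfect outcome: (Heavy, W) with payoffs (12, 13).
Under simultaneous play:
Delta's best replies: W→Light; X→Heavy; Y→Medium; Z→Medium.
Echo's best replies: Light→Z; Medium→Y; Heavy→W.
Only (Medium, Y) has each player best-responding; Nash payoffs (6, 12).
Delta's commitment gain: 12 − 6 = 6.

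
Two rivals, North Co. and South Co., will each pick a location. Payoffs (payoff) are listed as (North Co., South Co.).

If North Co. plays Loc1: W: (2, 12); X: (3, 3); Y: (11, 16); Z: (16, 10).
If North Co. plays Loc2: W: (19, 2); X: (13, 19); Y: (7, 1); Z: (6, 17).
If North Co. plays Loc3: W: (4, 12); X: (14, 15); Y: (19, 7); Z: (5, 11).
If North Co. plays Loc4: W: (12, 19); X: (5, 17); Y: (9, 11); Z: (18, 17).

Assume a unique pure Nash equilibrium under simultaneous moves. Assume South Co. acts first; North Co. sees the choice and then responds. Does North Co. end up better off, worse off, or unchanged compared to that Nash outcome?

Backward induction with South Co. moving first.
- W → North Co. plays Loc2 (best of 2, 19, 4, 12); South Co. gets 2.
- X → North Co. plays Loc3 (best of 3, 13, 14, 5); South Co. gets 15.
- Y → North Co. plays Loc3 (best of 11, 7, 19, 9); South Co. gets 7.
- Z → North Co. plays Loc4 (best of 16, 6, 5, 18); South Co. gets 17.
Among 2, 15, 7, 17, the best is 17 at Z. Subgame-perfect outcome: (Loc4, Z) with payoffs (18, 17).
Under simultaneous play:
North Co.'s best replies: W→Loc2; X→Loc3; Y→Loc3; Z→Loc4.
South Co.'s best replies: Loc1→Y; Loc2→X; Loc3→X; Loc4→W.
The unique mutual best reply is (Loc3, X), giving (14, 15).
North Co. earns 18 sequentially versus 14 at the Nash outcome: better off.

better off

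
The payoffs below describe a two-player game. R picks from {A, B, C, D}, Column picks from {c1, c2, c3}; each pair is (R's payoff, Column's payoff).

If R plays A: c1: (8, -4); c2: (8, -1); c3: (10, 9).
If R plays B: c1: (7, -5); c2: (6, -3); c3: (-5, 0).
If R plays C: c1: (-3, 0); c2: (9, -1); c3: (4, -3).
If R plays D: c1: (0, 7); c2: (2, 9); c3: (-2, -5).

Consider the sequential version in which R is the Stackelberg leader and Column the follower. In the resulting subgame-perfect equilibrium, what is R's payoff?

10

Work backward from Column's decision.
- A: BR = c3, leader payoff 10.
- B: BR = c3, leader payoff -5.
- C: BR = c1, leader payoff -3.
- D: BR = c2, leader payoff 2.
Maximizing over 10, -5, -3, 2, R chooses A. Subgame-perfect outcome: (A, c3) with payoffs (10, 9).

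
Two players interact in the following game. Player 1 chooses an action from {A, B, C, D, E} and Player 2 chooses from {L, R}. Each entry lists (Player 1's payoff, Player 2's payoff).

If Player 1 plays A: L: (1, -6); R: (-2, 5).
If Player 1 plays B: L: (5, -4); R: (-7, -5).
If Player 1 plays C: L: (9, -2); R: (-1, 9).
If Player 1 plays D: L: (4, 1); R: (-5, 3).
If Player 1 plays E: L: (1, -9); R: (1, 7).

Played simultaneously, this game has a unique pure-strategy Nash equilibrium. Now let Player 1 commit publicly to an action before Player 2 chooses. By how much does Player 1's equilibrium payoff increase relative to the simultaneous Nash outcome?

Backward induction with Player 1 moving first.
- A: BR = R, leader payoff -2.
- B: BR = L, leader payoff 5.
- C: BR = R, leader payoff -1.
- D: BR = R, leader payoff -5.
- E: BR = R, leader payoff 1.
Maximizing over -2, 5, -1, -5, 1, Player 1 chooses B. Subgame-perfect outcome: (B, L) with payoffs (5, -4).
For the simultaneous game, intersect best replies.
Player 1's best replies: L→C; R→E.
Player 2's best replies: A→R; B→L; C→R; D→R; E→R.
Only (E, R) has each player best-responding; Nash payoffs (1, 7).
Player 1's commitment gain: 5 − 1 = 4.

4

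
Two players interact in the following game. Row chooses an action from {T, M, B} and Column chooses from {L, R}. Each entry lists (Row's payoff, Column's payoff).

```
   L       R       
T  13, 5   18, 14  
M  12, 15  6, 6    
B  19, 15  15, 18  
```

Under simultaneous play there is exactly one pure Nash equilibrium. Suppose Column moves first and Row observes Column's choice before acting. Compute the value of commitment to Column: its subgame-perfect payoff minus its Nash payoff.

1

Backward induction with Column moving first.
- L: BR = B, leader payoff 15.
- R: BR = T, leader payoff 14.
Column's induced payoffs are 15, 14, so Column commits to L. Subgame-perfect outcome: (B, L) with payoffs (19, 15).
For the simultaneous game, intersect best replies.
Row's best replies: L→B; R→T.
Column's best replies: T→R; M→L; B→R.
Only (T, R) has each player best-responding; Nash payoffs (18, 14).
Column's commitment gain: 15 − 14 = 1.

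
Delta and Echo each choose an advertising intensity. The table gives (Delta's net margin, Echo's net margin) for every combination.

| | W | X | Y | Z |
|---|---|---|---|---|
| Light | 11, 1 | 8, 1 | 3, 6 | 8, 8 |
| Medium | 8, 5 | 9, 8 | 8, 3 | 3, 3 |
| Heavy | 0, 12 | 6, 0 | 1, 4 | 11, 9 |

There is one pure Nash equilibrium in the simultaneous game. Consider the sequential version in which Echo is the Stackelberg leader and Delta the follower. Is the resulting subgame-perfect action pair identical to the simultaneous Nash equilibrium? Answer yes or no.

no

Solve by backward induction (Echo leads).
- W → Delta plays Light (best of 11, 8, 0); Echo gets 1.
- X → Delta plays Medium (best of 8, 9, 6); Echo gets 8.
- Y → Delta plays Medium (best of 3, 8, 1); Echo gets 3.
- Z → Delta plays Heavy (best of 8, 3, 11); Echo gets 9.
Echo's induced payoffs are 1, 8, 3, 9, so Echo commits to Z. Subgame-perfect outcome: (Heavy, Z) with payoffs (11, 9).
Now find the simultaneous Nash equilibrium.
Delta's best replies: W→Light; X→Medium; Y→Medium; Z→Heavy.
Echo's best replies: Light→Z; Medium→X; Heavy→W.
Only (Medium, X) has each player best-responding; Nash payoffs (9, 8).
Sequential outcome (Heavy, Z) differs from the Nash profile (Medium, X).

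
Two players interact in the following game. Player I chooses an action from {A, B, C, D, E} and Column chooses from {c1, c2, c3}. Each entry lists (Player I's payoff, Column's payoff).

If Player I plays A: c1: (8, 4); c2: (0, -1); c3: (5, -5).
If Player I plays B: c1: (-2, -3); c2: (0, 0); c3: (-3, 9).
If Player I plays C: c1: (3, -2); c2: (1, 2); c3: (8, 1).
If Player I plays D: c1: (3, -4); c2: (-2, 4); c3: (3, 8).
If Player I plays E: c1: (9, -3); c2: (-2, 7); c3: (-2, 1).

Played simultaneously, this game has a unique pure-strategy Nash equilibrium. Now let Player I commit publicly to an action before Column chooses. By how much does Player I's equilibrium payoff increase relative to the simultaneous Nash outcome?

Solve by backward induction (Player I leads).
- A: Column compares 4, -1, -5 and picks c1; Player I would get 8.
- B: Column compares -3, 0, 9 and picks c3; Player I would get -3.
- C: Column compares -2, 2, 1 and picks c2; Player I would get 1.
- D: Column compares -4, 4, 8 and picks c3; Player I would get 3.
- E: Column compares -3, 7, 1 and picks c2; Player I would get -2.
Player I's induced payoffs are 8, -3, 1, 3, -2, so Player I commits to A. Subgame-perfect outcome: (A, c1) with payoffs (8, 4).
Under simultaneous play:
Player I's best replies: c1→E; c2→C; c3→C.
Column's best replies: A→c1; B→c3; C→c2; D→c3; E→c2.
Only (C, c2) has each player best-responding; Nash payoffs (1, 2).
Player I's commitment gain: 8 − 1 = 7.

7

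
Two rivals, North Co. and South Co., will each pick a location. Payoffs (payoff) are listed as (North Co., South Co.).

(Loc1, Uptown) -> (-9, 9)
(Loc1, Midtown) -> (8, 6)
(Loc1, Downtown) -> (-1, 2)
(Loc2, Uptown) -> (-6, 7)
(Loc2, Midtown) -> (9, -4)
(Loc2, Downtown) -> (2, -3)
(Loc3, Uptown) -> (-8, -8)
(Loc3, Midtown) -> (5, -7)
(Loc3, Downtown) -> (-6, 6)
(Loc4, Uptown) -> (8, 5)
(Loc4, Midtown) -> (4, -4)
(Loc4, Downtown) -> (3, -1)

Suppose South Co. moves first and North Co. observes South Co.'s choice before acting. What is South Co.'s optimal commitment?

Uptown

Work backward from North Co.'s decision.
- Uptown → North Co. plays Loc4 (best of -9, -6, -8, 8); South Co. gets 5.
- Midtown → North Co. plays Loc2 (best of 8, 9, 5, 4); South Co. gets -4.
- Downtown → North Co. plays Loc4 (best of -1, 2, -6, 3); South Co. gets -1.
Among 5, -4, -1, the best is 5 at Uptown. Subgame-perfect outcome: (Loc4, Uptown) with payoffs (8, 5).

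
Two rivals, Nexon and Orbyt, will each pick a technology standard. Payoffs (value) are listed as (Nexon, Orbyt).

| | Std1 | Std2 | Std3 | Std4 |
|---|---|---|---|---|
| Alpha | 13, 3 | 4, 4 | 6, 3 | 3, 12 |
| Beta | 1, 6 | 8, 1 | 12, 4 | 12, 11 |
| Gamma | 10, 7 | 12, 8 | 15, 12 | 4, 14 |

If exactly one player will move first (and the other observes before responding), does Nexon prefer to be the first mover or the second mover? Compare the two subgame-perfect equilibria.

If Nexon leads: Orbyt's best replies are Alpha→Std4, Beta→Std4, Gamma→Std4; Nexon's induced payoffs 3, 12, 4; outcome (Beta, Std4), payoffs (12, 11).
If Orbyt leads: Nexon's best replies are Std1→Alpha, Std2→Gamma, Std3→Gamma, Std4→Beta; Orbyt's induced payoffs 3, 8, 12, 11; outcome (Gamma, Std3), payoffs (15, 12).
Nexon gets 12 moving first and 15 moving second, so Nexon prefers to move second.

second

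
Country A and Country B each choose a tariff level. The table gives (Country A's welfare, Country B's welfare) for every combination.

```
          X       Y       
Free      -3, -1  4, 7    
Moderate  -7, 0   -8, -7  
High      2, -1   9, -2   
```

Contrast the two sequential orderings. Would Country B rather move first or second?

second

If Country A leads: Country B's best replies are Free→Y, Moderate→X, High→X; Country A's induced payoffs 4, -7, 2; outcome (Free, Y), payoffs (4, 7).
If Country B leads: Country A's best replies are X→High, Y→High; Country B's induced payoffs -1, -2; outcome (High, X), payoffs (2, -1).
Country B gets -1 moving first and 7 moving second, so Country B prefers to move second.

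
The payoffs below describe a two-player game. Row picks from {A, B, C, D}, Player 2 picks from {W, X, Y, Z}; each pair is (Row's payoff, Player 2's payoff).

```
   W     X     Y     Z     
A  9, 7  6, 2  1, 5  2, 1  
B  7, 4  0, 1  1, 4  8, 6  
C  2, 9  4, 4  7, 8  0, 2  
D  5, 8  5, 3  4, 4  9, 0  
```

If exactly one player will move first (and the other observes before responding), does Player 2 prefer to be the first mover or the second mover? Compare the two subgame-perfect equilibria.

If Row leads: Player 2's best replies are A→W, B→Z, C→W, D→W; Row's induced payoffs 9, 8, 2, 5; outcome (A, W), payoffs (9, 7).
If Player 2 leads: Row's best replies are W→A, X→A, Y→C, Z→D; Player 2's induced payoffs 7, 2, 8, 0; outcome (C, Y), payoffs (7, 8).
Player 2 gets 8 moving first and 7 moving second, so Player 2 prefers to move first.

first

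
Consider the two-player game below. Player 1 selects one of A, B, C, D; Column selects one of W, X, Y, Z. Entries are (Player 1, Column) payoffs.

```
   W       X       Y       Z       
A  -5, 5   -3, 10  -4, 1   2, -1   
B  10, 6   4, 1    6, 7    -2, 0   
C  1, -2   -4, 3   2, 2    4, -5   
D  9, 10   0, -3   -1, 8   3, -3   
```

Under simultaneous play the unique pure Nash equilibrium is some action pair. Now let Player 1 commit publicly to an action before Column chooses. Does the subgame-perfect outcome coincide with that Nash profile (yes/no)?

Backward induction with Player 1 moving first.
- A: BR = X, leader payoff -3.
- B: BR = Y, leader payoff 6.
- C: BR = X, leader payoff -4.
- D: BR = W, leader payoff 9.
Player 1's induced payoffs are -3, 6, -4, 9, so Player 1 commits to D. Subgame-perfect outcome: (D, W) with payoffs (9, 10).
Now find the simultaneous Nash equilibrium.
Player 1's best replies: W→B; X→B; Y→B; Z→C.
Column's best replies: A→X; B→Y; C→X; D→W.
The unique mutual best reply is (B, Y), giving (6, 7).
Sequential outcome (D, W) differs from the Nash profile (B, Y).

no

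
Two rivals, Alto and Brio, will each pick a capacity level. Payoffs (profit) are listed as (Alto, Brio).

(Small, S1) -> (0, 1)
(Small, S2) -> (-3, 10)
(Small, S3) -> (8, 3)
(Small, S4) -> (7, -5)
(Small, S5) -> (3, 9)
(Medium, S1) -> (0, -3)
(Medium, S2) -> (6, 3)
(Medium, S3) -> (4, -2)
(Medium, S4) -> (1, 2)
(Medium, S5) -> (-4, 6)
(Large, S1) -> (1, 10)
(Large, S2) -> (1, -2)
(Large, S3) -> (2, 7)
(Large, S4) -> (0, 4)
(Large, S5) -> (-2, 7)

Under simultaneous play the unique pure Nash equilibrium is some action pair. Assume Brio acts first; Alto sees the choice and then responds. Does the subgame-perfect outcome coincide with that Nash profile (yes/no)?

Backward induction with Brio moving first.
- S1 → Alto plays Large (best of 0, 0, 1); Brio gets 10.
- S2 → Alto plays Medium (best of -3, 6, 1); Brio gets 3.
- S3 → Alto plays Small (best of 8, 4, 2); Brio gets 3.
- S4 → Alto plays Small (best of 7, 1, 0); Brio gets -5.
- S5 → Alto plays Small (best of 3, -4, -2); Brio gets 9.
Among 10, 3, 3, -5, 9, the best is 10 at S1. Subgame-perfect outcome: (Large, S1) with payoffs (1, 10).
Now find the simultaneous Nash equilibrium.
Alto's best replies: S1→Large; S2→Medium; S3→Small; S4→Small; S5→Small.
Brio's best replies: Small→S2; Medium→S5; Large→S1.
The unique mutual best reply is (Large, S1), giving (1, 10).
Sequential outcome (Large, S1) coincides with the Nash profile (Large, S1).

yes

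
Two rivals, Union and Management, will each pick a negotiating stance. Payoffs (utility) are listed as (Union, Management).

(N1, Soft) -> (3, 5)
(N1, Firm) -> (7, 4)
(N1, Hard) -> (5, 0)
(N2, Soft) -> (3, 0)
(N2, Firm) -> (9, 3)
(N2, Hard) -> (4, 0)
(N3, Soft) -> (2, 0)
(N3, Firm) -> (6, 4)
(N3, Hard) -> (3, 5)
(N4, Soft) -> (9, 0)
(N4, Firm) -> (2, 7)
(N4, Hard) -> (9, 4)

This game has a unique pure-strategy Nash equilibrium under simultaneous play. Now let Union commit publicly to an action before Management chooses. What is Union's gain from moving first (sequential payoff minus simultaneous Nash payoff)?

0

Solve by backward induction (Union leads).
- N1: BR = Soft, leader payoff 3.
- N2: BR = Firm, leader payoff 9.
- N3: BR = Hard, leader payoff 3.
- N4: BR = Firm, leader payoff 2.
Maximizing over 3, 9, 3, 2, Union chooses N2. Subgame-perfect outcome: (N2, Firm) with payoffs (9, 3).
Under simultaneous play:
Union's best replies: Soft→N4; Firm→N2; Hard→N4.
Management's best replies: N1→Soft; N2→Firm; N3→Hard; N4→Firm.
The unique mutual best reply is (N2, Firm), giving (9, 3).
Union's commitment gain: 9 − 9 = 0.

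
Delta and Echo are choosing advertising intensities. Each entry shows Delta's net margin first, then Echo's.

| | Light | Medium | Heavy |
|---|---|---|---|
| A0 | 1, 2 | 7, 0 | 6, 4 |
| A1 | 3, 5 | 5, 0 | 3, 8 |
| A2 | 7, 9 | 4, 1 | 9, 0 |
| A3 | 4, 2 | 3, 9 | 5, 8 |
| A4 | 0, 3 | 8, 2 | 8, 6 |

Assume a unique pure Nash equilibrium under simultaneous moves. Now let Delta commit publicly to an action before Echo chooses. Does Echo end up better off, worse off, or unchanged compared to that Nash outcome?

Echo best-responds to each possible Delta move:
- A0 → Echo plays Heavy (best of 2, 0, 4); Delta gets 6.
- A1 → Echo plays Heavy (best of 5, 0, 8); Delta gets 3.
- A2 → Echo plays Light (best of 9, 1, 0); Delta gets 7.
- A3 → Echo plays Medium (best of 2, 9, 8); Delta gets 3.
- A4 → Echo plays Heavy (best of 3, 2, 6); Delta gets 8.
Delta's induced payoffs are 6, 3, 7, 3, 8, so Delta commits to A4. Subgame-perfect outcome: (A4, Heavy) with payoffs (8, 6).
Now find the simultaneous Nash equilibrium.
Delta's best replies: Light→A2; Medium→A4; Heavy→A2.
Echo's best replies: A0→Heavy; A1→Heavy; A2→Light; A3→Medium; A4→Heavy.
Only (A2, Light) has each player best-responding; Nash payoffs (7, 9).
Echo earns 6 sequentially versus 9 at the Nash outcome: worse off.

worse off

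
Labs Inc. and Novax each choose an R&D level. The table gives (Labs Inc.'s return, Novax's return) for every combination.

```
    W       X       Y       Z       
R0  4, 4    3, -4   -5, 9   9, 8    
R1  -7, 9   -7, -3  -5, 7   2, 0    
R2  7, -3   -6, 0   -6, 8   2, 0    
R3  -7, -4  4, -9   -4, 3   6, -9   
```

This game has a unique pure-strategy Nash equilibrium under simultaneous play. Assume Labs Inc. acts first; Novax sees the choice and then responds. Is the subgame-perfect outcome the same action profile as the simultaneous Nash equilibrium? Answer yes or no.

Novax best-responds to each possible Labs Inc. move:
- R0 → Novax plays Y (best of 4, -4, 9, 8); Labs Inc. gets -5.
- R1 → Novax plays W (best of 9, -3, 7, 0); Labs Inc. gets -7.
- R2 → Novax plays Y (best of -3, 0, 8, 0); Labs Inc. gets -6.
- R3 → Novax plays Y (best of -4, -9, 3, -9); Labs Inc. gets -4.
Maximizing over -5, -7, -6, -4, Labs Inc. chooses R3. Subgame-perfect outcome: (R3, Y) with payoffs (-4, 3).
Under simultaneous play:
Labs Inc.'s best replies: W→R2; X→R3; Y→R3; Z→R0.
Novax's best replies: R0→Y; R1→W; R2→Y; R3→Y.
Only (R3, Y) has each player best-responding; Nash payoffs (-4, 3).
Sequential outcome (R3, Y) coincides with the Nash profile (R3, Y).

yes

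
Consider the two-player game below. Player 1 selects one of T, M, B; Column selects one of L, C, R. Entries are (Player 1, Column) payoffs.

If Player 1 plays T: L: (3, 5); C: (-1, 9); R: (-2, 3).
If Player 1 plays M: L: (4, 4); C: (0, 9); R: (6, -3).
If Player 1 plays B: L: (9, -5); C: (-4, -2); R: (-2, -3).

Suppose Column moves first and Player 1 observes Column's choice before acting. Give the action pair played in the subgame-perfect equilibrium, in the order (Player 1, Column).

Work backward from Player 1's decision.
- L: Player 1 compares 3, 4, 9 and picks B; Column would get -5.
- C: Player 1 compares -1, 0, -4 and picks M; Column would get 9.
- R: Player 1 compares -2, 6, -2 and picks M; Column would get -3.
Column's induced payoffs are -5, 9, -3, so Column commits to C. Subgame-perfect outcome: (M, C) with payoffs (0, 9).

(M, C)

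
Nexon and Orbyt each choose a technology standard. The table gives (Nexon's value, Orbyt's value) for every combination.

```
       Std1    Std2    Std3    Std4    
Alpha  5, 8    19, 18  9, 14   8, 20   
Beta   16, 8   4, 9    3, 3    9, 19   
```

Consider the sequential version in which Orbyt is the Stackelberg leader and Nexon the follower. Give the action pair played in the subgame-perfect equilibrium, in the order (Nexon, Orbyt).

(Beta, Std4)

Nexon best-responds to each possible Orbyt move:
- Std1: BR = Beta, leader payoff 8.
- Std2: BR = Alpha, leader payoff 18.
- Std3: BR = Alpha, leader payoff 14.
- Std4: BR = Beta, leader payoff 19.
Orbyt's induced payoffs are 8, 18, 14, 19, so Orbyt commits to Std4. Subgame-perfect outcome: (Beta, Std4) with payoffs (9, 19).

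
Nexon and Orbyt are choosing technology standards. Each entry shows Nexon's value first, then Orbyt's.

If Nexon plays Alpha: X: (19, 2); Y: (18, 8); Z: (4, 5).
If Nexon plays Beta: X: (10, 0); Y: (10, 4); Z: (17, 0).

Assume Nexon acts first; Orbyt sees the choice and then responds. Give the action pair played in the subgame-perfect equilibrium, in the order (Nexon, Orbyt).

Backward induction with Nexon moving first.
- Alpha: BR = Y, leader payoff 18.
- Beta: BR = Y, leader payoff 10.
Maximizing over 18, 10, Nexon chooses Alpha. Subgame-perfect outcome: (Alpha, Y) with payoffs (18, 8).

(Alpha, Y)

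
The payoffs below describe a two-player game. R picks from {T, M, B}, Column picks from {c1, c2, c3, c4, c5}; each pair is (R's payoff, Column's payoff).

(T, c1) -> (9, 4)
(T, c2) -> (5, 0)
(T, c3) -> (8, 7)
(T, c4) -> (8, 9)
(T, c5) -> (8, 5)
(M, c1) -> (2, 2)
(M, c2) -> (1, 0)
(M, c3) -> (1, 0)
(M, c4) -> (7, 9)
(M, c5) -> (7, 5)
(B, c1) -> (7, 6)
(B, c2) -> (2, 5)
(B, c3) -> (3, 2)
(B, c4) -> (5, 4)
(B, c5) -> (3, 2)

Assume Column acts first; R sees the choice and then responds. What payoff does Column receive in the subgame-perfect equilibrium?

9

Work backward from R's decision.
- c1: BR = T, leader payoff 4.
- c2: BR = T, leader payoff 0.
- c3: BR = T, leader payoff 7.
- c4: BR = T, leader payoff 9.
- c5: BR = T, leader payoff 5.
Column's induced payoffs are 4, 0, 7, 9, 5, so Column commits to c4. Subgame-perfect outcome: (T, c4) with payoffs (8, 9).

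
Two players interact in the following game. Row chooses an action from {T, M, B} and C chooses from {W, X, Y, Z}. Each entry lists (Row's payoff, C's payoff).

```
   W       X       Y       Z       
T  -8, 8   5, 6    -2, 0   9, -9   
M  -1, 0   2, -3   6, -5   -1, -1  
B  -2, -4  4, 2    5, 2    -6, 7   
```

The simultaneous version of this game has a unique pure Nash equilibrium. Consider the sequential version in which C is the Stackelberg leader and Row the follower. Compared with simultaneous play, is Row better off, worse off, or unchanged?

Solve by backward induction (C leads).
- W → Row plays M (best of -8, -1, -2); C gets 0.
- X → Row plays T (best of 5, 2, 4); C gets 6.
- Y → Row plays M (best of -2, 6, 5); C gets -5.
- Z → Row plays T (best of 9, -1, -6); C gets -9.
Maximizing over 0, 6, -5, -9, C chooses X. Subgame-perfect outcome: (T, X) with payoffs (5, 6).
Under simultaneous play:
Row's best replies: W→M; X→T; Y→M; Z→T.
C's best replies: T→W; M→W; B→Z.
The unique mutual best reply is (M, W), giving (-1, 0).
Row earns 5 sequentially versus -1 at the Nash outcome: better off.

better off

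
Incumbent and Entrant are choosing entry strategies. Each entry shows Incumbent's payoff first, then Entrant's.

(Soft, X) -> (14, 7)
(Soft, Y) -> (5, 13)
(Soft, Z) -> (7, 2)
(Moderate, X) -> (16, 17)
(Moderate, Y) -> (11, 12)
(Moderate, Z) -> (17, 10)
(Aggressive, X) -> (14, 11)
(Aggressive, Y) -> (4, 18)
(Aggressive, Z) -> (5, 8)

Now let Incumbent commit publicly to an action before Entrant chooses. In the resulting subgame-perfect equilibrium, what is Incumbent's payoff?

Entrant best-responds to each possible Incumbent move:
- Soft → Entrant plays Y (best of 7, 13, 2); Incumbent gets 5.
- Moderate → Entrant plays X (best of 17, 12, 10); Incumbent gets 16.
- Aggressive → Entrant plays Y (best of 11, 18, 8); Incumbent gets 4.
Incumbent's induced payoffs are 5, 16, 4, so Incumbent commits to Moderate. Subgame-perfect outcome: (Moderate, X) with payoffs (16, 17).

16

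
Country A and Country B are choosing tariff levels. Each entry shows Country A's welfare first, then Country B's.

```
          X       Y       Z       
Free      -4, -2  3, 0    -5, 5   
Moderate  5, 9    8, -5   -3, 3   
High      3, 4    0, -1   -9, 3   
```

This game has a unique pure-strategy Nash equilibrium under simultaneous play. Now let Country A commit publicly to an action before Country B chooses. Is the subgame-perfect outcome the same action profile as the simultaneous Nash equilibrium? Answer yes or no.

yes

Country B best-responds to each possible Country A move:
- Free: BR = Z, leader payoff -5.
- Moderate: BR = X, leader payoff 5.
- High: BR = X, leader payoff 3.
Country A's induced payoffs are -5, 5, 3, so Country A commits to Moderate. Subgame-perfect outcome: (Moderate, X) with payoffs (5, 9).
For the simultaneous game, intersect best replies.
Country A's best replies: X→Moderate; Y→Moderate; Z→Moderate.
Country B's best replies: Free→Z; Moderate→X; High→X.
Only (Moderate, X) has each player best-responding; Nash payoffs (5, 9).
Sequential outcome (Moderate, X) coincides with the Nash profile (Moderate, X).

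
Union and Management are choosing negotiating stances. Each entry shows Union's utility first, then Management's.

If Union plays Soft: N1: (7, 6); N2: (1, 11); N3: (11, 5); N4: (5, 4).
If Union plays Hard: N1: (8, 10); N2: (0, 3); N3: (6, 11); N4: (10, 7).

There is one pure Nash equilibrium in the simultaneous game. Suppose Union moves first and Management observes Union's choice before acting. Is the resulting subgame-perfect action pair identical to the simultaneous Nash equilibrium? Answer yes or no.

Backward induction with Union moving first.
- Soft: Management compares 6, 11, 5, 4 and picks N2; Union would get 1.
- Hard: Management compares 10, 3, 11, 7 and picks N3; Union would get 6.
Maximizing over 1, 6, Union chooses Hard. Subgame-perfect outcome: (Hard, N3) with payoffs (6, 11).
Now find the simultaneous Nash equilibrium.
Union's best replies: N1→Hard; N2→Soft; N3→Soft; N4→Hard.
Management's best replies: Soft→N2; Hard→N3.
Only (Soft, N2) has each player best-responding; Nash payoffs (1, 11).
Sequential outcome (Hard, N3) differs from the Nash profile (Soft, N2).

no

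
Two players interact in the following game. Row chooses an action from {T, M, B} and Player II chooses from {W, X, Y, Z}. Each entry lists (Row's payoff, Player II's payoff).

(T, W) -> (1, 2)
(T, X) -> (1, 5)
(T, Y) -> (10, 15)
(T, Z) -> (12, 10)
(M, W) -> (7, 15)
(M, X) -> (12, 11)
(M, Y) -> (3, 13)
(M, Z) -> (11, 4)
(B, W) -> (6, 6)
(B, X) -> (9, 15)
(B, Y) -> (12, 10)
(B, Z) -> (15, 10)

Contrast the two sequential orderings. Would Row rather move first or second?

first

If Row leads: Player II's best replies are T→Y, M→W, B→X; Row's induced payoffs 10, 7, 9; outcome (T, Y), payoffs (10, 15).
If Player II leads: Row's best replies are W→M, X→M, Y→B, Z→B; Player II's induced payoffs 15, 11, 10, 10; outcome (M, W), payoffs (7, 15).
Row gets 10 moving first and 7 moving second, so Row prefers to move first.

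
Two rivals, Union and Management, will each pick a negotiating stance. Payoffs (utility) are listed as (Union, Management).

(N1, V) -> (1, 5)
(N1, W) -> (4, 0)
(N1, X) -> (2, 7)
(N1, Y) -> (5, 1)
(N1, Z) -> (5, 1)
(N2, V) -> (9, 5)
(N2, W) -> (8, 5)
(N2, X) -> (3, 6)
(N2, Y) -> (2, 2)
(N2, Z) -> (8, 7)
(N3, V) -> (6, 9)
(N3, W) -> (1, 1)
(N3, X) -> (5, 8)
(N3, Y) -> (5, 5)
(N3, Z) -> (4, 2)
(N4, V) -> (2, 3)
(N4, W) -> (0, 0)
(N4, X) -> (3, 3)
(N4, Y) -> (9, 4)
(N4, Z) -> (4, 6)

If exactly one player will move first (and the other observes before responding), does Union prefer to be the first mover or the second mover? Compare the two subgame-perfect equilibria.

first

If Union leads: Management's best replies are N1→X, N2→Z, N3→V, N4→Z; Union's induced payoffs 2, 8, 6, 4; outcome (N2, Z), payoffs (8, 7).
If Management leads: Union's best replies are V→N2, W→N2, X→N3, Y→N4, Z→N2; Management's induced payoffs 5, 5, 8, 4, 7; outcome (N3, X), payoffs (5, 8).
Union gets 8 moving first and 5 moving second, so Union prefers to move first.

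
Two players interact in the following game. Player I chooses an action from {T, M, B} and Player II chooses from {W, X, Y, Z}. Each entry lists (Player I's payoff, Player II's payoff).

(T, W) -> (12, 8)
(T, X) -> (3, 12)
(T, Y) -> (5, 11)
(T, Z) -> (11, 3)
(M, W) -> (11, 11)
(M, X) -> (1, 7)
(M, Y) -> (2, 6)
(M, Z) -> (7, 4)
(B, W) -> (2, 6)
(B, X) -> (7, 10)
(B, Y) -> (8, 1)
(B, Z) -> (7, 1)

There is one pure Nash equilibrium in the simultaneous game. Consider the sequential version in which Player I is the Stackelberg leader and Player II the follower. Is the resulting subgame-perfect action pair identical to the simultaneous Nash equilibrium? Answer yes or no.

no

Backward induction with Player I moving first.
- T: Player II compares 8, 12, 11, 3 and picks X; Player I would get 3.
- M: Player II compares 11, 7, 6, 4 and picks W; Player I would get 11.
- B: Player II compares 6, 10, 1, 1 and picks X; Player I would get 7.
Among 3, 11, 7, the best is 11 at M. Subgame-perfect outcome: (M, W) with payoffs (11, 11).
Now find the simultaneous Nash equilibrium.
Player I's best replies: W→T; X→B; Y→B; Z→T.
Player II's best replies: T→X; M→W; B→X.
Only (B, X) has each player best-responding; Nash payoffs (7, 10).
Sequential outcome (M, W) differs from the Nash profile (B, X).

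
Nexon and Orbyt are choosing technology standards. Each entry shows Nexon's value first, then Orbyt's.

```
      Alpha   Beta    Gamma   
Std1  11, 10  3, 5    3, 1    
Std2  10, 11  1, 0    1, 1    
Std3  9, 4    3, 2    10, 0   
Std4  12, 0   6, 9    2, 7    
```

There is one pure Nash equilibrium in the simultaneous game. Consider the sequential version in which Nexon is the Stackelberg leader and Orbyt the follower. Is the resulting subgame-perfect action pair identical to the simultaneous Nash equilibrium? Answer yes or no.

Solve by backward induction (Nexon leads).
- Std1: Orbyt compares 10, 5, 1 and picks Alpha; Nexon would get 11.
- Std2: Orbyt compares 11, 0, 1 and picks Alpha; Nexon would get 10.
- Std3: Orbyt compares 4, 2, 0 and picks Alpha; Nexon would get 9.
- Std4: Orbyt compares 0, 9, 7 and picks Beta; Nexon would get 6.
Among 11, 10, 9, 6, the best is 11 at Std1. Subgame-perfect outcome: (Std1, Alpha) with payoffs (11, 10).
Now find the simultaneous Nash equilibrium.
Nexon's best replies: Alpha→Std4; Beta→Std4; Gamma→Std3.
Orbyt's best replies: Std1→Alpha; Std2→Alpha; Std3→Alpha; Std4→Beta.
The unique mutual best reply is (Std4, Beta), giving (6, 9).
Sequential outcome (Std1, Alpha) differs from the Nash profile (Std4, Beta).

no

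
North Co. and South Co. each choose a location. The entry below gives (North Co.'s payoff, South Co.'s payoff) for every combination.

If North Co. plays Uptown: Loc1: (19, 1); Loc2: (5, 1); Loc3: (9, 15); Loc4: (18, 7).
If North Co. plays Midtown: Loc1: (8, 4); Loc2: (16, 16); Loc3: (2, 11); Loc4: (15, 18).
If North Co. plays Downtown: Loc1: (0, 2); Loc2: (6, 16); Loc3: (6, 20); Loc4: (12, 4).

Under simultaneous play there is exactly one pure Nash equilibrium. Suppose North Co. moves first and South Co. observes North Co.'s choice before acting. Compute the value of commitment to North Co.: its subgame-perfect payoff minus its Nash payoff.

Backward induction with North Co. moving first.
- Uptown: South Co. compares 1, 1, 15, 7 and picks Loc3; North Co. would get 9.
- Midtown: South Co. compares 4, 16, 11, 18 and picks Loc4; North Co. would get 15.
- Downtown: South Co. compares 2, 16, 20, 4 and picks Loc3; North Co. would get 6.
Among 9, 15, 6, the best is 15 at Midtown. Subgame-perfect outcome: (Midtown, Loc4) with payoffs (15, 18).
Under simultaneous play:
North Co.'s best replies: Loc1→Uptown; Loc2→Midtown; Loc3→Uptown; Loc4→Uptown.
South Co.'s best replies: Uptown→Loc3; Midtown→Loc4; Downtown→Loc3.
Only (Uptown, Loc3) has each player best-responding; Nash payoffs (9, 15).
North Co.'s commitment gain: 15 − 9 = 6.

6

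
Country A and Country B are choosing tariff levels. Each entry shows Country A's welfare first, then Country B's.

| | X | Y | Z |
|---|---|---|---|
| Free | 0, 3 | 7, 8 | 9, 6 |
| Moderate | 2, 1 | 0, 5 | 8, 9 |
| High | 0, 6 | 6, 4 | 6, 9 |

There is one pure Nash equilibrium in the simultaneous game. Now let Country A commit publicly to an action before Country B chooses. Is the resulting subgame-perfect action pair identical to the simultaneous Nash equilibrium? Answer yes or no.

Solve by backward induction (Country A leads).
- Free: BR = Y, leader payoff 7.
- Moderate: BR = Z, leader payoff 8.
- High: BR = Z, leader payoff 6.
Country A's induced payoffs are 7, 8, 6, so Country A commits to Moderate. Subgame-perfect outcome: (Moderate, Z) with payoffs (8, 9).
For the simultaneous game, intersect best replies.
Country A's best replies: X→Moderate; Y→Free; Z→Free.
Country B's best replies: Free→Y; Moderate→Z; High→Z.
The unique mutual best reply is (Free, Y), giving (7, 8).
Sequential outcome (Moderate, Z) differs from the Nash profile (Free, Y).

no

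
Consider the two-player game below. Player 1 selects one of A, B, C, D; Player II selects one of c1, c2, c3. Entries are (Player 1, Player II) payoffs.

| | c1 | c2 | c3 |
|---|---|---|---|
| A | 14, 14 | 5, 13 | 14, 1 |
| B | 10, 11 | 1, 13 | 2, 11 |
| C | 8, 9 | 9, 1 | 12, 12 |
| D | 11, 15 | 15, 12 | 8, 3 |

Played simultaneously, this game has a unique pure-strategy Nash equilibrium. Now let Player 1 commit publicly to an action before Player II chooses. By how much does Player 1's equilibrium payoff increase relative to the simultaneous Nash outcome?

Backward induction with Player 1 moving first.
- A → Player II plays c1 (best of 14, 13, 1); Player 1 gets 14.
- B → Player II plays c2 (best of 11, 13, 11); Player 1 gets 1.
- C → Player II plays c3 (best of 9, 1, 12); Player 1 gets 12.
- D → Player II plays c1 (best of 15, 12, 3); Player 1 gets 11.
Maximizing over 14, 1, 12, 11, Player 1 chooses A. Subgame-perfect outcome: (A, c1) with payoffs (14, 14).
Under simultaneous play:
Player 1's best replies: c1→A; c2→D; c3→A.
Player II's best replies: A→c1; B→c2; C→c3; D→c1.
The unique mutual best reply is (A, c1), giving (14, 14).
Player 1's commitment gain: 14 − 14 = 0.

0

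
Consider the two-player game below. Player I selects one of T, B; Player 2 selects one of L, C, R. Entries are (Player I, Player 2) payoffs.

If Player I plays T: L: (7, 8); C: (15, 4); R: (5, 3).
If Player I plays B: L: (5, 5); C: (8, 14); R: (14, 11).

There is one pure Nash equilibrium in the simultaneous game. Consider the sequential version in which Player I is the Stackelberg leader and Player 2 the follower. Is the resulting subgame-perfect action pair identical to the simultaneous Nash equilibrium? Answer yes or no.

Player 2 best-responds to each possible Player I move:
- T: BR = L, leader payoff 7.
- B: BR = C, leader payoff 8.
Among 7, 8, the best is 8 at B. Subgame-perfect outcome: (B, C) with payoffs (8, 14).
Under simultaneous play:
Player I's best replies: L→T; C→T; R→B.
Player 2's best replies: T→L; B→C.
The unique mutual best reply is (T, L), giving (7, 8).
Sequential outcome (B, C) differs from the Nash profile (T, L).

no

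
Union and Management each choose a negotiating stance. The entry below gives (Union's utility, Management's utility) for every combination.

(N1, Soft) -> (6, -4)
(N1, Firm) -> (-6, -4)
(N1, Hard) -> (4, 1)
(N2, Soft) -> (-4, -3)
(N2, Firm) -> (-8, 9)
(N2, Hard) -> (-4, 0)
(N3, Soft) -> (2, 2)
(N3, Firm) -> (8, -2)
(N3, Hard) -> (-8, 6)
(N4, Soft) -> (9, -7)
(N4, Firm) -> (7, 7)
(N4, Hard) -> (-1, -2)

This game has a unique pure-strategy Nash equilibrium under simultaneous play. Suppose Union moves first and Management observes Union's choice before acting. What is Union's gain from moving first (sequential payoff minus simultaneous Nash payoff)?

Management best-responds to each possible Union move:
- N1: Management compares -4, -4, 1 and picks Hard; Union would get 4.
- N2: Management compares -3, 9, 0 and picks Firm; Union would get -8.
- N3: Management compares 2, -2, 6 and picks Hard; Union would get -8.
- N4: Management compares -7, 7, -2 and picks Firm; Union would get 7.
Among 4, -8, -8, 7, the best is 7 at N4. Subgame-perfect outcome: (N4, Firm) with payoffs (7, 7).
Under simultaneous play:
Union's best replies: Soft→N4; Firm→N3; Hard→N1.
Management's best replies: N1→Hard; N2→Firm; N3→Hard; N4→Firm.
Only (N1, Hard) has each player best-responding; Nash payoffs (4, 1).
Union's commitment gain: 7 − 4 = 3.

3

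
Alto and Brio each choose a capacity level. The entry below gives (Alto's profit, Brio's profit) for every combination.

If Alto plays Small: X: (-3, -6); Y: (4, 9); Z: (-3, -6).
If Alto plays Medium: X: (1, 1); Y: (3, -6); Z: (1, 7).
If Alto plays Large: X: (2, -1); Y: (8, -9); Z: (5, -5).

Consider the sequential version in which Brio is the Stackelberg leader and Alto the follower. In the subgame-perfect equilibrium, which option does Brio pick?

Work backward from Alto's decision.
- X → Alto plays Large (best of -3, 1, 2); Brio gets -1.
- Y → Alto plays Large (best of 4, 3, 8); Brio gets -9.
- Z → Alto plays Large (best of -3, 1, 5); Brio gets -5.
Maximizing over -1, -9, -5, Brio chooses X. Subgame-perfect outcome: (Large, X) with payoffs (2, -1).

X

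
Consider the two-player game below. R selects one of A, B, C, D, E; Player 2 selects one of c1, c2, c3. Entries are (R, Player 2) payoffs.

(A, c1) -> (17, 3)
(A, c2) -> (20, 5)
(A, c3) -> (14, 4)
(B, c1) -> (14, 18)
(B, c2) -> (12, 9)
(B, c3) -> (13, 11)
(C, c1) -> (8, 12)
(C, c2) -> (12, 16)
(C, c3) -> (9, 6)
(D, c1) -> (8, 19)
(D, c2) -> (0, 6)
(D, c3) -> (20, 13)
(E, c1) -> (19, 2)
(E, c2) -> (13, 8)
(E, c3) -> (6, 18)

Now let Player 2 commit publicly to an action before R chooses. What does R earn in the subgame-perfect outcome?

20

Work backward from R's decision.
- c1: R compares 17, 14, 8, 8, 19 and picks E; Player 2 would get 2.
- c2: R compares 20, 12, 12, 0, 13 and picks A; Player 2 would get 5.
- c3: R compares 14, 13, 9, 20, 6 and picks D; Player 2 would get 13.
Player 2's induced payoffs are 2, 5, 13, so Player 2 commits to c3. Subgame-perfect outcome: (D, c3) with payoffs (20, 13).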